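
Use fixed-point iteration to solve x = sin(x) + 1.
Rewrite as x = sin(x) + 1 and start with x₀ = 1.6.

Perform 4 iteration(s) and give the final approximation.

Equation: x = sin(x) + 1
Fixed-point form: x = sin(x) + 1
x₀ = 1.6

x_1 = g(1.600000) = 1.999574
x_2 = g(1.999574) = 1.909475
x_3 = g(1.909475) = 1.943195
x_4 = g(1.943195) = 1.931457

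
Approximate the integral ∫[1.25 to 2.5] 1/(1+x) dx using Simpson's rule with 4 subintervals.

f(x) = 1/(1+x)
a = 1.25, b = 2.5, n = 4
h = (b - a)/n = 0.312500

Simpson's rule: (h/3)[f(x₀) + 4f(x₁) + 2f(x₂) + ... + f(xₙ)]

x_0 = 1.2500, f(x_0) = 0.444444, coefficient = 1
x_1 = 1.5625, f(x_1) = 0.390244, coefficient = 4
x_2 = 1.8750, f(x_2) = 0.347826, coefficient = 2
x_3 = 2.1875, f(x_3) = 0.313725, coefficient = 4
x_4 = 2.5000, f(x_4) = 0.285714, coefficient = 1

I ≈ (0.312500/3) × 4.241688 = 0.441843
Exact value: 0.441833
Error: 0.000010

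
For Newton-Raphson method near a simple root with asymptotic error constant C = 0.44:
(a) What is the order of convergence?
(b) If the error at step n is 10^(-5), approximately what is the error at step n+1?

(a) Newton-Raphson has quadratic (order 2) convergence near simple roots.
    This means |e_{n+1}| ≈ C|e_n|².

(b) With |e_n| = 10^(-5) and C = 0.44:
    |e_{n+1}| ≈ 0.44 × (10^(-5))² = 0.44 × 10^(-10)

(a) 2 (quadratic); (b) |e_{n+1}| ≈ 4.400e-11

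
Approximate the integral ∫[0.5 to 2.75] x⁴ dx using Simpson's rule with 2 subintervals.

f(x) = x⁴
a = 0.5, b = 2.75, n = 2
h = (b - a)/n = 1.125000

Simpson's rule: (h/3)[f(x₀) + 4f(x₁) + 2f(x₂) + ... + f(xₙ)]

x_0 = 0.5000, f(x_0) = 0.062500, coefficient = 1
x_1 = 1.6250, f(x_1) = 6.972900, coefficient = 4
x_2 = 2.7500, f(x_2) = 57.191406, coefficient = 1

I ≈ (1.125000/3) × 85.145508 = 31.929565
Exact value: 31.449023
Error: 0.480542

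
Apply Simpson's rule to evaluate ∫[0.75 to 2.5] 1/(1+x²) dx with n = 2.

f(x) = 1/(1+x²)
a = 0.75, b = 2.5, n = 2
h = (b - a)/n = 0.875000

Simpson's rule: (h/3)[f(x₀) + 4f(x₁) + 2f(x₂) + ... + f(xₙ)]

x_0 = 0.7500, f(x_0) = 0.640000, coefficient = 1
x_1 = 1.6250, f(x_1) = 0.274678, coefficient = 4
x_2 = 2.5000, f(x_2) = 0.137931, coefficient = 1

I ≈ (0.875000/3) × 1.876643 = 0.547354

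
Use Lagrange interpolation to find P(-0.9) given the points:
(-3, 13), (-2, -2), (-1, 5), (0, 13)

Lagrange interpolation formula:
P(x) = Σ yᵢ × Lᵢ(x)
where Lᵢ(x) = Π_{j≠i} (x - xⱼ)/(xᵢ - xⱼ)

L_0(-0.9) = (-0.9 - (-2))/(-3 - (-2)) × (-0.9 - (-1))/(-3 - (-1)) × (-0.9 - 0)/(-3 - 0) = 0.016500
L_1(-0.9) = (-0.9 - (-3))/(-2 - (-3)) × (-0.9 - (-1))/(-2 - (-1)) × (-0.9 - 0)/(-2 - 0) = -0.094500
L_2(-0.9) = (-0.9 - (-3))/(-1 - (-3)) × (-0.9 - (-2))/(-1 - (-2)) × (-0.9 - 0)/(-1 - 0) = 1.039500
L_3(-0.9) = (-0.9 - (-3))/(0 - (-3)) × (-0.9 - (-2))/(0 - (-2)) × (-0.9 - (-1))/(0 - (-1)) = 0.038500

P(-0.9) = 13×L_0(-0.9) + (-2)×L_1(-0.9) + 5×L_2(-0.9) + 13×L_3(-0.9)
P(-0.9) = 6.101500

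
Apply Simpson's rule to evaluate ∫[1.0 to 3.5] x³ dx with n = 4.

f(x) = x³
a = 1.0, b = 3.5, n = 4
h = (b - a)/n = 0.625000

Simpson's rule: (h/3)[f(x₀) + 4f(x₁) + 2f(x₂) + ... + f(xₙ)]

x_0 = 1.0000, f(x_0) = 1.000000, coefficient = 1
x_1 = 1.6250, f(x_1) = 4.291016, coefficient = 4
x_2 = 2.2500, f(x_2) = 11.390625, coefficient = 2
x_3 = 2.8750, f(x_3) = 23.763672, coefficient = 4
x_4 = 3.5000, f(x_4) = 42.875000, coefficient = 1

I ≈ (0.625000/3) × 178.875000 = 37.265625
Exact value: 37.265625
Error: 0.000000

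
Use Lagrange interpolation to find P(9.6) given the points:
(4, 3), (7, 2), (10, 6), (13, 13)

Lagrange interpolation formula:
P(x) = Σ yᵢ × Lᵢ(x)
where Lᵢ(x) = Π_{j≠i} (x - xⱼ)/(xᵢ - xⱼ)

L_0(9.6) = (9.6 - 7)/(4 - 7) × (9.6 - 10)/(4 - 10) × (9.6 - 13)/(4 - 13) = -0.021827
L_1(9.6) = (9.6 - 4)/(7 - 4) × (9.6 - 10)/(7 - 10) × (9.6 - 13)/(7 - 13) = 0.141037
L_2(9.6) = (9.6 - 4)/(10 - 4) × (9.6 - 7)/(10 - 7) × (9.6 - 13)/(10 - 13) = 0.916741
L_3(9.6) = (9.6 - 4)/(13 - 4) × (9.6 - 7)/(13 - 7) × (9.6 - 10)/(13 - 10) = -0.035951

P(9.6) = 3×L_0(9.6) + 2×L_1(9.6) + 6×L_2(9.6) + 13×L_3(9.6)
P(9.6) = 5.249679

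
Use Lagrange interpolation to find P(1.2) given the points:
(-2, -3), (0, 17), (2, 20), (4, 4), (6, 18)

Lagrange interpolation formula:
P(x) = Σ yᵢ × Lᵢ(x)
where Lᵢ(x) = Π_{j≠i} (x - xⱼ)/(xᵢ - xⱼ)

L_0(1.2) = (1.2 - 0)/(-2 - 0) × (1.2 - 2)/(-2 - 2) × (1.2 - 4)/(-2 - 4) × (1.2 - 6)/(-2 - 6) = -0.033600
L_1(1.2) = (1.2 - (-2))/(0 - (-2)) × (1.2 - 2)/(0 - 2) × (1.2 - 4)/(0 - 4) × (1.2 - 6)/(0 - 6) = 0.358400
L_2(1.2) = (1.2 - (-2))/(2 - (-2)) × (1.2 - 0)/(2 - 0) × (1.2 - 4)/(2 - 4) × (1.2 - 6)/(2 - 6) = 0.806400
L_3(1.2) = (1.2 - (-2))/(4 - (-2)) × (1.2 - 0)/(4 - 0) × (1.2 - 2)/(4 - 2) × (1.2 - 6)/(4 - 6) = -0.153600
L_4(1.2) = (1.2 - (-2))/(6 - (-2)) × (1.2 - 0)/(6 - 0) × (1.2 - 2)/(6 - 2) × (1.2 - 4)/(6 - 4) = 0.022400

P(1.2) = (-3)×L_0(1.2) + 17×L_1(1.2) + 20×L_2(1.2) + 4×L_3(1.2) + 18×L_4(1.2)
P(1.2) = 22.110400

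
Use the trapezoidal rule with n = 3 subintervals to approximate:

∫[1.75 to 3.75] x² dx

f(x) = x²
a = 1.75, b = 3.75, n = 3
h = (b - a)/n = 0.666667

Trapezoidal rule: (h/2)[f(x₀) + 2f(x₁) + 2f(x₂) + ... + f(xₙ)]

x_0 = 1.7500, f(x_0) = 3.062500, coefficient = 1
x_1 = 2.4167, f(x_1) = 5.840278, coefficient = 2
x_2 = 3.0833, f(x_2) = 9.506944, coefficient = 2
x_3 = 3.7500, f(x_3) = 14.062500, coefficient = 1

I ≈ (0.666667/2) × 47.819444 = 15.939815
Exact value: 15.791667
Error: 0.148148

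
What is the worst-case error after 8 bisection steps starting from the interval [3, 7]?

Bisection error bound: |error| ≤ (b-a)/2^n
|error| ≤ (7 - 3)/2^8 = 4/2^8
|error| ≤ 0.0156250000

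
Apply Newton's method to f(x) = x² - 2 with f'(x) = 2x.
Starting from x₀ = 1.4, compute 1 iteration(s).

f(x) = x² - 2
f'(x) = 2x
x₀ = 1.4

Newton-Raphson formula: x_{n+1} = x_n - f(x_n)/f'(x_n)

Iteration 1:
  f(1.400000) = -0.040000
  f'(1.400000) = 2.800000
  x_1 = 1.400000 - (-0.040000)/2.800000 = 1.414286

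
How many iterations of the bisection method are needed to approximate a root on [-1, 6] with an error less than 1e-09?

We need (b-a)/2^n ≤ 1e-09
(6 - (-1))/2^n ≤ 1e-09
7/2^n ≤ 1e-09
2^n ≥ 7000000000
n ≥ log₂(7000000000) = 32.70
n ≥ 33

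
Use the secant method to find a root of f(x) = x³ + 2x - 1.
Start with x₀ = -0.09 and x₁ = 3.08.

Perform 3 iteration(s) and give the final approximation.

f(x) = x³ + 2x - 1
x₀ = -0.09, x₁ = 3.08

Secant formula: x_{n+1} = x_n - f(x_n)(x_n - x_{n-1})/(f(x_n) - f(x_{n-1}))

Iteration 1:
  f(-0.090000) = -1.180729
  f(3.080000) = 34.378112
  x_2 = 3.080000 - 34.378112×(3.080000 - (-0.090000))/(34.378112 - (-1.180729))
       = 0.015260
Iteration 2:
  f(3.080000) = 34.378112
  f(0.015260) = -0.969477
  x_3 = 0.015260 - (-0.969477)×(0.015260 - 3.080000)/(-0.969477 - 34.378112)
       = 0.099316
Iteration 3:
  f(0.015260) = -0.969477
  f(0.099316) = -0.800388
  x_4 = 0.099316 - (-0.800388)×(0.099316 - 0.015260)/(-0.800388 - (-0.969477))
       = 0.497200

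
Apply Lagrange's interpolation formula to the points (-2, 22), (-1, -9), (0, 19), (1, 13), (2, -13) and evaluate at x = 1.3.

Lagrange interpolation formula:
P(x) = Σ yᵢ × Lᵢ(x)
where Lᵢ(x) = Π_{j≠i} (x - xⱼ)/(xᵢ - xⱼ)

L_0(1.3) = (1.3 - (-1))/(-2 - (-1)) × (1.3 - 0)/(-2 - 0) × (1.3 - 1)/(-2 - 1) × (1.3 - 2)/(-2 - 2) = -0.026163
L_1(1.3) = (1.3 - (-2))/(-1 - (-2)) × (1.3 - 0)/(-1 - 0) × (1.3 - 1)/(-1 - 1) × (1.3 - 2)/(-1 - 2) = 0.150150
L_2(1.3) = (1.3 - (-2))/(0 - (-2)) × (1.3 - (-1))/(0 - (-1)) × (1.3 - 1)/(0 - 1) × (1.3 - 2)/(0 - 2) = -0.398475
L_3(1.3) = (1.3 - (-2))/(1 - (-2)) × (1.3 - (-1))/(1 - (-1)) × (1.3 - 0)/(1 - 0) × (1.3 - 2)/(1 - 2) = 1.151150
L_4(1.3) = (1.3 - (-2))/(2 - (-2)) × (1.3 - (-1))/(2 - (-1)) × (1.3 - 0)/(2 - 0) × (1.3 - 1)/(2 - 1) = 0.123338

P(1.3) = 22×L_0(1.3) + (-9)×L_1(1.3) + 19×L_2(1.3) + 13×L_3(1.3) + (-13)×L_4(1.3)
P(1.3) = 3.863612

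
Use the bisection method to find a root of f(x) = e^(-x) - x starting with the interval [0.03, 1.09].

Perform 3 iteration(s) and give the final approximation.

f(x) = e^(-x) - x
Initial interval: [0.03, 1.09]

Iteration 1:
  c_1 = (0.030000 + 1.090000)/2 = 0.560000
  f(c_1) = f(0.560000) = 0.011209
  f(a) × f(c) ≥ 0, new interval: [0.560000, 1.090000]
Iteration 2:
  c_2 = (0.560000 + 1.090000)/2 = 0.825000
  f(c_2) = f(0.825000) = -0.386765
  f(a) × f(c) < 0, new interval: [0.560000, 0.825000]
Iteration 3:
  c_3 = (0.560000 + 0.825000)/2 = 0.692500
  f(c_3) = f(0.692500) = -0.192176
  f(a) × f(c) < 0, new interval: [0.560000, 0.692500]

After 3 iteration(s), the approximation is c_3 = 0.692500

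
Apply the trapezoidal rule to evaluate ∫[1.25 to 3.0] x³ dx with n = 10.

f(x) = x³
a = 1.25, b = 3.0, n = 10
h = (b - a)/n = 0.175000

Trapezoidal rule: (h/2)[f(x₀) + 2f(x₁) + 2f(x₂) + ... + f(xₙ)]

x_0 = 1.2500, f(x_0) = 1.953125, coefficient = 1
x_1 = 1.4250, f(x_1) = 2.893641, coefficient = 2
x_2 = 1.6000, f(x_2) = 4.096000, coefficient = 2
x_3 = 1.7750, f(x_3) = 5.592359, coefficient = 2
x_4 = 1.9500, f(x_4) = 7.414875, coefficient = 2
x_5 = 2.1250, f(x_5) = 9.595703, coefficient = 2
x_6 = 2.3000, f(x_6) = 12.167000, coefficient = 2
x_7 = 2.4750, f(x_7) = 15.160922, coefficient = 2
x_8 = 2.6500, f(x_8) = 18.609625, coefficient = 2
x_9 = 2.8250, f(x_9) = 22.545266, coefficient = 2
x_10 = 3.0000, f(x_10) = 27.000000, coefficient = 1

I ≈ (0.175000/2) × 225.103906 = 19.696592
Exact value: 19.639648
Error: 0.056943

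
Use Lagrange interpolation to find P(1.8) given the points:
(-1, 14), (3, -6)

Lagrange interpolation formula:
P(x) = Σ yᵢ × Lᵢ(x)
where Lᵢ(x) = Π_{j≠i} (x - xⱼ)/(xᵢ - xⱼ)

L_0(1.8) = (1.8 - 3)/(-1 - 3) = 0.300000
L_1(1.8) = (1.8 - (-1))/(3 - (-1)) = 0.700000

P(1.8) = 14×L_0(1.8) + (-6)×L_1(1.8)
P(1.8) = 0.000000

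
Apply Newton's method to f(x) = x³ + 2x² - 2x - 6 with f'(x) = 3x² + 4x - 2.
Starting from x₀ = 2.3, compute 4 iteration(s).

f(x) = x³ + 2x² - 2x - 6
f'(x) = 3x² + 4x - 2
x₀ = 2.3

Newton-Raphson formula: x_{n+1} = x_n - f(x_n)/f'(x_n)

Iteration 1:
  f(2.300000) = 12.147000
  f'(2.300000) = 23.070000
  x_1 = 2.300000 - 12.147000/23.070000 = 1.773472
Iteration 2:
  f(1.773472) = 2.321392
  f'(1.773472) = 14.529497
  x_2 = 1.773472 - 2.321392/14.529497 = 1.613701
Iteration 3:
  f(1.613701) = 0.182788
  f'(1.613701) = 12.266898
  x_3 = 1.613701 - 0.182788/12.266898 = 1.598800
Iteration 4:
  f(1.598800) = 0.001516
  f'(1.598800) = 12.063686
  x_4 = 1.598800 - 0.001516/12.063686 = 1.598675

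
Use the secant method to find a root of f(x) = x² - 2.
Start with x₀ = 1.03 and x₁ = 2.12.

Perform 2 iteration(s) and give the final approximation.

f(x) = x² - 2
x₀ = 1.03, x₁ = 2.12

Secant formula: x_{n+1} = x_n - f(x_n)(x_n - x_{n-1})/(f(x_n) - f(x_{n-1}))

Iteration 1:
  f(1.030000) = -0.939100
  f(2.120000) = 2.494400
  x_2 = 2.120000 - 2.494400×(2.120000 - 1.030000)/(2.494400 - (-0.939100))
       = 1.328127
Iteration 2:
  f(2.120000) = 2.494400
  f(1.328127) = -0.236079
  x_3 = 1.328127 - (-0.236079)×(1.328127 - 2.120000)/(-0.236079 - 2.494400)
       = 1.396593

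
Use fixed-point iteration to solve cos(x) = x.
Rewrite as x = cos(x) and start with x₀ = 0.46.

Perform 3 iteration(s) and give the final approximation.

Equation: cos(x) = x
Fixed-point form: x = cos(x)
x₀ = 0.46

x_1 = g(0.460000) = 0.896052
x_2 = g(0.896052) = 0.624697
x_3 = g(0.624697) = 0.811140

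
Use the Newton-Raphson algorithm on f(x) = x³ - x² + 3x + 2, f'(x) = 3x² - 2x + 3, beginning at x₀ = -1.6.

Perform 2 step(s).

f(x) = x³ - x² + 3x + 2
f'(x) = 3x² - 2x + 3
x₀ = -1.6

Newton-Raphson formula: x_{n+1} = x_n - f(x_n)/f'(x_n)

Iteration 1:
  f(-1.600000) = -9.456000
  f'(-1.600000) = 13.880000
  x_1 = -1.600000 - (-9.456000)/13.880000 = -0.918732
Iteration 2:
  f(-0.918732) = -2.375737
  f'(-0.918732) = 7.369669
  x_2 = -0.918732 - (-2.375737)/7.369669 = -0.596365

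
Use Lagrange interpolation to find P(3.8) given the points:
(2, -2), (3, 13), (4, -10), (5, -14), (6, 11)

Lagrange interpolation formula:
P(x) = Σ yᵢ × Lᵢ(x)
where Lᵢ(x) = Π_{j≠i} (x - xⱼ)/(xᵢ - xⱼ)

L_0(3.8) = (3.8 - 3)/(2 - 3) × (3.8 - 4)/(2 - 4) × (3.8 - 5)/(2 - 5) × (3.8 - 6)/(2 - 6) = -0.017600
L_1(3.8) = (3.8 - 2)/(3 - 2) × (3.8 - 4)/(3 - 4) × (3.8 - 5)/(3 - 5) × (3.8 - 6)/(3 - 6) = 0.158400
L_2(3.8) = (3.8 - 2)/(4 - 2) × (3.8 - 3)/(4 - 3) × (3.8 - 5)/(4 - 5) × (3.8 - 6)/(4 - 6) = 0.950400
L_3(3.8) = (3.8 - 2)/(5 - 2) × (3.8 - 3)/(5 - 3) × (3.8 - 4)/(5 - 4) × (3.8 - 6)/(5 - 6) = -0.105600
L_4(3.8) = (3.8 - 2)/(6 - 2) × (3.8 - 3)/(6 - 3) × (3.8 - 4)/(6 - 4) × (3.8 - 5)/(6 - 5) = 0.014400

P(3.8) = (-2)×L_0(3.8) + 13×L_1(3.8) + (-10)×L_2(3.8) + (-14)×L_3(3.8) + 11×L_4(3.8)
P(3.8) = -5.772800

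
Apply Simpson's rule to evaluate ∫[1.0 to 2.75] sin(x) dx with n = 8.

f(x) = sin(x)
a = 1.0, b = 2.75, n = 8
h = (b - a)/n = 0.218750

Simpson's rule: (h/3)[f(x₀) + 4f(x₁) + 2f(x₂) + ... + f(xₙ)]

x_0 = 1.0000, f(x_0) = 0.841471, coefficient = 1
x_1 = 1.2188, f(x_1) = 0.938669, coefficient = 4
x_2 = 1.4375, f(x_2) = 0.991129, coefficient = 2
x_3 = 1.6562, f(x_3) = 0.996351, coefficient = 4
x_4 = 1.8750, f(x_4) = 0.954086, coefficient = 2
x_5 = 2.0938, f(x_5) = 0.866348, coefficient = 4
x_6 = 2.3125, f(x_6) = 0.737319, coefficient = 2
x_7 = 2.5312, f(x_7) = 0.573148, coefficient = 4
x_8 = 2.7500, f(x_8) = 0.381661, coefficient = 1

I ≈ (0.218750/3) × 20.086264 = 1.464623
Exact value: 1.464605
Error: 0.000019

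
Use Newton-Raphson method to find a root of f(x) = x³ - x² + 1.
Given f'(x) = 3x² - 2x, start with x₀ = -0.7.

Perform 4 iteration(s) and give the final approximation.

f(x) = x³ - x² + 1
f'(x) = 3x² - 2x
x₀ = -0.7

Newton-Raphson formula: x_{n+1} = x_n - f(x_n)/f'(x_n)

Iteration 1:
  f(-0.700000) = 0.167000
  f'(-0.700000) = 2.870000
  x_1 = -0.700000 - 0.167000/2.870000 = -0.758188
Iteration 2:
  f(-0.758188) = -0.010693
  f'(-0.758188) = 3.240924
  x_2 = -0.758188 - (-0.010693)/3.240924 = -0.754889
Iteration 3:
  f(-0.754889) = -0.000036
  f'(-0.754889) = 3.219348
  x_3 = -0.754889 - (-0.000036)/3.219348 = -0.754878
Iteration 4:
  f(-0.754878) = 0.000000
  f'(-0.754878) = 3.219276
  x_4 = -0.754878 - 0.000000/3.219276 = -0.754878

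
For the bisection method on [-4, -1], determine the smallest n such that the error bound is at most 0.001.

We need (b-a)/2^n ≤ 0.001
(-1 - (-4))/2^n ≤ 0.001
3/2^n ≤ 0.001
2^n ≥ 3000
n ≥ log₂(3000) = 11.55
n ≥ 12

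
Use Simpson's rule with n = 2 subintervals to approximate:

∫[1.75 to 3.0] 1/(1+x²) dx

f(x) = 1/(1+x²)
a = 1.75, b = 3.0, n = 2
h = (b - a)/n = 0.625000

Simpson's rule: (h/3)[f(x₀) + 4f(x₁) + 2f(x₂) + ... + f(xₙ)]

x_0 = 1.7500, f(x_0) = 0.246154, coefficient = 1
x_1 = 2.3750, f(x_1) = 0.150588, coefficient = 4
x_2 = 3.0000, f(x_2) = 0.100000, coefficient = 1

I ≈ (0.625000/3) × 0.948507 = 0.197606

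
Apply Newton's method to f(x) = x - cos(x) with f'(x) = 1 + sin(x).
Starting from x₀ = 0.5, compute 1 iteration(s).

f(x) = x - cos(x)
f'(x) = 1 + sin(x)
x₀ = 0.5

Newton-Raphson formula: x_{n+1} = x_n - f(x_n)/f'(x_n)

Iteration 1:
  f(0.500000) = -0.377583
  f'(0.500000) = 1.479426
  x_1 = 0.500000 - (-0.377583)/1.479426 = 0.755222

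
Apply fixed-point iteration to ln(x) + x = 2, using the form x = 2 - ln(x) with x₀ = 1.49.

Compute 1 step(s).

Equation: ln(x) + x = 2
Fixed-point form: x = 2 - ln(x)
x₀ = 1.49

x_1 = g(1.490000) = 1.601224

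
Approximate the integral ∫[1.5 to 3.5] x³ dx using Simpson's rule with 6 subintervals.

f(x) = x³
a = 1.5, b = 3.5, n = 6
h = (b - a)/n = 0.333333

Simpson's rule: (h/3)[f(x₀) + 4f(x₁) + 2f(x₂) + ... + f(xₙ)]

x_0 = 1.5000, f(x_0) = 3.375000, coefficient = 1
x_1 = 1.8333, f(x_1) = 6.162037, coefficient = 4
x_2 = 2.1667, f(x_2) = 10.171296, coefficient = 2
x_3 = 2.5000, f(x_3) = 15.625000, coefficient = 4
x_4 = 2.8333, f(x_4) = 22.745370, coefficient = 2
x_5 = 3.1667, f(x_5) = 31.754630, coefficient = 4
x_6 = 3.5000, f(x_6) = 42.875000, coefficient = 1

I ≈ (0.333333/3) × 326.250000 = 36.250000
Exact value: 36.250000
Error: 0.000000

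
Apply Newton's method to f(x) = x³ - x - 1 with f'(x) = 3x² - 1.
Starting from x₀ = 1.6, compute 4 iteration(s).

f(x) = x³ - x - 1
f'(x) = 3x² - 1
x₀ = 1.6

Newton-Raphson formula: x_{n+1} = x_n - f(x_n)/f'(x_n)

Iteration 1:
  f(1.600000) = 1.496000
  f'(1.600000) = 6.680000
  x_1 = 1.600000 - 1.496000/6.680000 = 1.376048
Iteration 2:
  f(1.376048) = 0.229510
  f'(1.376048) = 4.680524
  x_2 = 1.376048 - 0.229510/4.680524 = 1.327013
Iteration 3:
  f(1.327013) = 0.009808
  f'(1.327013) = 4.282890
  x_3 = 1.327013 - 0.009808/4.282890 = 1.324723
Iteration 4:
  f(1.324723) = 0.000021
  f'(1.324723) = 4.264672
  x_4 = 1.324723 - 0.000021/4.264672 = 1.324718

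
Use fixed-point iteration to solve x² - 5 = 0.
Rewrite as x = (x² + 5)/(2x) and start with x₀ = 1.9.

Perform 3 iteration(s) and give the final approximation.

Equation: x² - 5 = 0
Fixed-point form: x = (x² + 5)/(2x)
x₀ = 1.9

x_1 = g(1.900000) = 2.265789
x_2 = g(2.265789) = 2.236263
x_3 = g(2.236263) = 2.236068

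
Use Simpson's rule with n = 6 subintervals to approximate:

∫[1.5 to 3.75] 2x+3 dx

f(x) = 2x+3
a = 1.5, b = 3.75, n = 6
h = (b - a)/n = 0.375000

Simpson's rule: (h/3)[f(x₀) + 4f(x₁) + 2f(x₂) + ... + f(xₙ)]

x_0 = 1.5000, f(x_0) = 6.000000, coefficient = 1
x_1 = 1.8750, f(x_1) = 6.750000, coefficient = 4
x_2 = 2.2500, f(x_2) = 7.500000, coefficient = 2
x_3 = 2.6250, f(x_3) = 8.250000, coefficient = 4
x_4 = 3.0000, f(x_4) = 9.000000, coefficient = 2
x_5 = 3.3750, f(x_5) = 9.750000, coefficient = 4
x_6 = 3.7500, f(x_6) = 10.500000, coefficient = 1

I ≈ (0.375000/3) × 148.500000 = 18.562500
Exact value: 18.562500
Error: 0.000000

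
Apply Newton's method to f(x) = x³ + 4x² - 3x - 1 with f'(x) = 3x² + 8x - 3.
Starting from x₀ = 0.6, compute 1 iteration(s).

f(x) = x³ + 4x² - 3x - 1
f'(x) = 3x² + 8x - 3
x₀ = 0.6

Newton-Raphson formula: x_{n+1} = x_n - f(x_n)/f'(x_n)

Iteration 1:
  f(0.600000) = -1.144000
  f'(0.600000) = 2.880000
  x_1 = 0.600000 - (-1.144000)/2.880000 = 0.997222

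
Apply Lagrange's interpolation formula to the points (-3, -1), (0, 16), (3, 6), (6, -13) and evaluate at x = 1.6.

Lagrange interpolation formula:
P(x) = Σ yᵢ × Lᵢ(x)
where Lᵢ(x) = Π_{j≠i} (x - xⱼ)/(xᵢ - xⱼ)

L_0(1.6) = (1.6 - 0)/(-3 - 0) × (1.6 - 3)/(-3 - 3) × (1.6 - 6)/(-3 - 6) = -0.060840
L_1(1.6) = (1.6 - (-3))/(0 - (-3)) × (1.6 - 3)/(0 - 3) × (1.6 - 6)/(0 - 6) = 0.524741
L_2(1.6) = (1.6 - (-3))/(3 - (-3)) × (1.6 - 0)/(3 - 0) × (1.6 - 6)/(3 - 6) = 0.599704
L_3(1.6) = (1.6 - (-3))/(6 - (-3)) × (1.6 - 0)/(6 - 0) × (1.6 - 3)/(6 - 3) = -0.063605

P(1.6) = (-1)×L_0(1.6) + 16×L_1(1.6) + 6×L_2(1.6) + (-13)×L_3(1.6)
P(1.6) = 12.881778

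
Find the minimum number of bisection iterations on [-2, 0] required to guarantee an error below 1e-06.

We need (b-a)/2^n ≤ 1e-06
(0 - (-2))/2^n ≤ 1e-06
2/2^n ≤ 1e-06
2^n ≥ 2000000
n ≥ log₂(2000000) = 20.93
n ≥ 21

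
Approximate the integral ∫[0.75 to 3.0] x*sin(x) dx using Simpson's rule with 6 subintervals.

f(x) = x*sin(x)
a = 0.75, b = 3.0, n = 6
h = (b - a)/n = 0.375000

Simpson's rule: (h/3)[f(x₀) + 4f(x₁) + 2f(x₂) + ... + f(xₙ)]

x_0 = 0.7500, f(x_0) = 0.511229, coefficient = 1
x_1 = 1.1250, f(x_1) = 1.015051, coefficient = 4
x_2 = 1.5000, f(x_2) = 1.496242, coefficient = 2
x_3 = 1.8750, f(x_3) = 1.788911, coefficient = 4
x_4 = 2.2500, f(x_4) = 1.750665, coefficient = 2
x_5 = 2.6250, f(x_5) = 1.296541, coefficient = 4
x_6 = 3.0000, f(x_6) = 0.423360, coefficient = 1

I ≈ (0.375000/3) × 23.830414 = 2.978802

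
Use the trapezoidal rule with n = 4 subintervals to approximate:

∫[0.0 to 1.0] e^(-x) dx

f(x) = e^(-x)
a = 0.0, b = 1.0, n = 4
h = (b - a)/n = 0.250000

Trapezoidal rule: (h/2)[f(x₀) + 2f(x₁) + 2f(x₂) + ... + f(xₙ)]

x_0 = 0.0000, f(x_0) = 1.000000, coefficient = 1
x_1 = 0.2500, f(x_1) = 0.778801, coefficient = 2
x_2 = 0.5000, f(x_2) = 0.606531, coefficient = 2
x_3 = 0.7500, f(x_3) = 0.472367, coefficient = 2
x_4 = 1.0000, f(x_4) = 0.367879, coefficient = 1

I ≈ (0.250000/2) × 5.083275 = 0.635409
Exact value: 0.632121
Error: 0.003289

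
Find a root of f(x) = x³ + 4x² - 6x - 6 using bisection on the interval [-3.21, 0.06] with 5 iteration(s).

f(x) = x³ + 4x² - 6x - 6
Initial interval: [-3.21, 0.06]

Iteration 1:
  c_1 = (-3.210000 + 0.060000)/2 = -1.575000
  f(c_1) = f(-1.575000) = 9.465516
  f(a) × f(c) ≥ 0, new interval: [-1.575000, 0.060000]
Iteration 2:
  c_2 = (-1.575000 + 0.060000)/2 = -0.757500
  f(c_2) = f(-0.757500) = 0.405567
  f(a) × f(c) ≥ 0, new interval: [-0.757500, 0.060000]
Iteration 3:
  c_3 = (-0.757500 + 0.060000)/2 = -0.348750
  f(c_3) = f(-0.348750) = -3.463411
  f(a) × f(c) < 0, new interval: [-0.757500, -0.348750]
Iteration 4:
  c_4 = (-0.757500 + (-0.348750))/2 = -0.553125
  f(c_4) = f(-0.553125) = -1.626688
  f(a) × f(c) < 0, new interval: [-0.757500, -0.553125]
Iteration 5:
  c_5 = (-0.757500 + (-0.553125))/2 = -0.655312
  f(c_5) = f(-0.655312) = -0.631801
  f(a) × f(c) < 0, new interval: [-0.757500, -0.655312]

After 5 iteration(s), the approximation is c_5 = -0.655312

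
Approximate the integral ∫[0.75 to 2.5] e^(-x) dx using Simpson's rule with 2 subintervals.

f(x) = e^(-x)
a = 0.75, b = 2.5, n = 2
h = (b - a)/n = 0.875000

Simpson's rule: (h/3)[f(x₀) + 4f(x₁) + 2f(x₂) + ... + f(xₙ)]

x_0 = 0.7500, f(x_0) = 0.472367, coefficient = 1
x_1 = 1.6250, f(x_1) = 0.196912, coefficient = 4
x_2 = 2.5000, f(x_2) = 0.082085, coefficient = 1

I ≈ (0.875000/3) × 1.342098 = 0.391445
Exact value: 0.390282
Error: 0.001164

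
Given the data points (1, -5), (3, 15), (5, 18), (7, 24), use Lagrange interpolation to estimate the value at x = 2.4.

Lagrange interpolation formula:
P(x) = Σ yᵢ × Lᵢ(x)
where Lᵢ(x) = Π_{j≠i} (x - xⱼ)/(xᵢ - xⱼ)

L_0(2.4) = (2.4 - 3)/(1 - 3) × (2.4 - 5)/(1 - 5) × (2.4 - 7)/(1 - 7) = 0.149500
L_1(2.4) = (2.4 - 1)/(3 - 1) × (2.4 - 5)/(3 - 5) × (2.4 - 7)/(3 - 7) = 1.046500
L_2(2.4) = (2.4 - 1)/(5 - 1) × (2.4 - 3)/(5 - 3) × (2.4 - 7)/(5 - 7) = -0.241500
L_3(2.4) = (2.4 - 1)/(7 - 1) × (2.4 - 3)/(7 - 3) × (2.4 - 5)/(7 - 5) = 0.045500

P(2.4) = (-5)×L_0(2.4) + 15×L_1(2.4) + 18×L_2(2.4) + 24×L_3(2.4)
P(2.4) = 11.695000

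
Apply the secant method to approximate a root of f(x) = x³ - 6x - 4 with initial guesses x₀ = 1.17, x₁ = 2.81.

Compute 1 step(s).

f(x) = x³ - 6x - 4
x₀ = 1.17, x₁ = 2.81

Secant formula: x_{n+1} = x_n - f(x_n)(x_n - x_{n-1})/(f(x_n) - f(x_{n-1}))

Iteration 1:
  f(1.170000) = -9.418387
  f(2.810000) = 1.328041
  x_2 = 2.810000 - 1.328041×(2.810000 - 1.170000)/(1.328041 - (-9.418387))
       = 2.607329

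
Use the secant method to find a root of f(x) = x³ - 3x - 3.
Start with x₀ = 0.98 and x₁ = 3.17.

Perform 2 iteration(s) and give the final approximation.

f(x) = x³ - 3x - 3
x₀ = 0.98, x₁ = 3.17

Secant formula: x_{n+1} = x_n - f(x_n)(x_n - x_{n-1})/(f(x_n) - f(x_{n-1}))

Iteration 1:
  f(0.980000) = -4.998808
  f(3.170000) = 19.345013
  x_2 = 3.170000 - 19.345013×(3.170000 - 0.980000)/(19.345013 - (-4.998808))
       = 1.429699
Iteration 2:
  f(3.170000) = 19.345013
  f(1.429699) = -4.366736
  x_3 = 1.429699 - (-4.366736)×(1.429699 - 3.170000)/(-4.366736 - 19.345013)
       = 1.750191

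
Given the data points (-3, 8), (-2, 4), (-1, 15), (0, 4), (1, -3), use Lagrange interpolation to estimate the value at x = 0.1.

Lagrange interpolation formula:
P(x) = Σ yᵢ × Lᵢ(x)
where Lᵢ(x) = Π_{j≠i} (x - xⱼ)/(xᵢ - xⱼ)

L_0(0.1) = (0.1 - (-2))/(-3 - (-2)) × (0.1 - (-1))/(-3 - (-1)) × (0.1 - 0)/(-3 - 0) × (0.1 - 1)/(-3 - 1) = -0.008663
L_1(0.1) = (0.1 - (-3))/(-2 - (-3)) × (0.1 - (-1))/(-2 - (-1)) × (0.1 - 0)/(-2 - 0) × (0.1 - 1)/(-2 - 1) = 0.051150
L_2(0.1) = (0.1 - (-3))/(-1 - (-3)) × (0.1 - (-2))/(-1 - (-2)) × (0.1 - 0)/(-1 - 0) × (0.1 - 1)/(-1 - 1) = -0.146475
L_3(0.1) = (0.1 - (-3))/(0 - (-3)) × (0.1 - (-2))/(0 - (-2)) × (0.1 - (-1))/(0 - (-1)) × (0.1 - 1)/(0 - 1) = 1.074150
L_4(0.1) = (0.1 - (-3))/(1 - (-3)) × (0.1 - (-2))/(1 - (-2)) × (0.1 - (-1))/(1 - (-1)) × (0.1 - 0)/(1 - 0) = 0.029838

P(0.1) = 8×L_0(0.1) + 4×L_1(0.1) + 15×L_2(0.1) + 4×L_3(0.1) + (-3)×L_4(0.1)
P(0.1) = 2.145263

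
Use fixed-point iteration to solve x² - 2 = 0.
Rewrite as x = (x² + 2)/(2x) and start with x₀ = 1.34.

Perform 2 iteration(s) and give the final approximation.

Equation: x² - 2 = 0
Fixed-point form: x = (x² + 2)/(2x)
x₀ = 1.34

x_1 = g(1.340000) = 1.416269
x_2 = g(1.416269) = 1.414215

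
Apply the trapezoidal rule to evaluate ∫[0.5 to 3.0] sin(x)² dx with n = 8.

f(x) = sin(x)²
a = 0.5, b = 3.0, n = 8
h = (b - a)/n = 0.312500

Trapezoidal rule: (h/2)[f(x₀) + 2f(x₁) + 2f(x₂) + ... + f(xₙ)]

x_0 = 0.5000, f(x_0) = 0.229849, coefficient = 1
x_1 = 0.8125, f(x_1) = 0.527089, coefficient = 2
x_2 = 1.1250, f(x_2) = 0.814087, coefficient = 2
x_3 = 1.4375, f(x_3) = 0.982337, coefficient = 2
x_4 = 1.7500, f(x_4) = 0.968228, coefficient = 2
x_5 = 2.0625, f(x_5) = 0.777095, coefficient = 2
x_6 = 2.3750, f(x_6) = 0.481199, coefficient = 2
x_7 = 2.6875, f(x_7) = 0.192411, coefficient = 2
x_8 = 3.0000, f(x_8) = 0.019915, coefficient = 1

I ≈ (0.312500/2) × 9.734655 = 1.521040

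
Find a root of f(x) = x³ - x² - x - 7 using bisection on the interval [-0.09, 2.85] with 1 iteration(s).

f(x) = x³ - x² - x - 7
Initial interval: [-0.09, 2.85]

Iteration 1:
  c_1 = (-0.090000 + 2.850000)/2 = 1.380000
  f(c_1) = f(1.380000) = -7.656328
  f(a) × f(c) ≥ 0, new interval: [1.380000, 2.850000]

After 1 iteration(s), the approximation is c_1 = 1.380000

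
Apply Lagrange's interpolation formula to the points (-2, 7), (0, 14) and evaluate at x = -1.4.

Lagrange interpolation formula:
P(x) = Σ yᵢ × Lᵢ(x)
where Lᵢ(x) = Π_{j≠i} (x - xⱼ)/(xᵢ - xⱼ)

L_0(-1.4) = (-1.4 - 0)/(-2 - 0) = 0.700000
L_1(-1.4) = (-1.4 - (-2))/(0 - (-2)) = 0.300000

P(-1.4) = 7×L_0(-1.4) + 14×L_1(-1.4)
P(-1.4) = 9.100000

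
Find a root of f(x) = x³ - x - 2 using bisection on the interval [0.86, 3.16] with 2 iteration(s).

f(x) = x³ - x - 2
Initial interval: [0.86, 3.16]

Iteration 1:
  c_1 = (0.860000 + 3.160000)/2 = 2.010000
  f(c_1) = f(2.010000) = 4.110601
  f(a) × f(c) < 0, new interval: [0.860000, 2.010000]
Iteration 2:
  c_2 = (0.860000 + 2.010000)/2 = 1.435000
  f(c_2) = f(1.435000) = -0.480012
  f(a) × f(c) ≥ 0, new interval: [1.435000, 2.010000]

After 2 iteration(s), the approximation is c_2 = 1.435000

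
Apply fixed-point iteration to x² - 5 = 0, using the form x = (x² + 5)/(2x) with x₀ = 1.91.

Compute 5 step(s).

Equation: x² - 5 = 0
Fixed-point form: x = (x² + 5)/(2x)
x₀ = 1.91

x_1 = g(1.910000) = 2.263901
x_2 = g(2.263901) = 2.236239
x_3 = g(2.236239) = 2.236068
x_4 = g(2.236068) = 2.236068
x_5 = g(2.236068) = 2.236068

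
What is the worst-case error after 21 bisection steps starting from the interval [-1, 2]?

Bisection error bound: |error| ≤ (b-a)/2^n
|error| ≤ (2 - (-1))/2^21 = 3/2^21
|error| ≤ 0.0000014305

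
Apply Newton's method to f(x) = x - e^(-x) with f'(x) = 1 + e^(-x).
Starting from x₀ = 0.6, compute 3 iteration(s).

f(x) = x - e^(-x)
f'(x) = 1 + e^(-x)
x₀ = 0.6

Newton-Raphson formula: x_{n+1} = x_n - f(x_n)/f'(x_n)

Iteration 1:
  f(0.600000) = 0.051188
  f'(0.600000) = 1.548812
  x_1 = 0.600000 - 0.051188/1.548812 = 0.566950
Iteration 2:
  f(0.566950) = -0.000303
  f'(0.566950) = 1.567253
  x_2 = 0.566950 - (-0.000303)/1.567253 = 0.567143
Iteration 3:
  f(0.567143) = 0.000000
  f'(0.567143) = 1.567143
  x_3 = 0.567143 - 0.000000/1.567143 = 0.567143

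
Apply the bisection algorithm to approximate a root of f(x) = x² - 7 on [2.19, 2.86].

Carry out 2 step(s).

f(x) = x² - 7
Initial interval: [2.19, 2.86]

Iteration 1:
  c_1 = (2.190000 + 2.860000)/2 = 2.525000
  f(c_1) = f(2.525000) = -0.624375
  f(a) × f(c) ≥ 0, new interval: [2.525000, 2.860000]
Iteration 2:
  c_2 = (2.525000 + 2.860000)/2 = 2.692500
  f(c_2) = f(2.692500) = 0.249556
  f(a) × f(c) < 0, new interval: [2.525000, 2.692500]

After 2 iteration(s), the approximation is c_2 = 2.692500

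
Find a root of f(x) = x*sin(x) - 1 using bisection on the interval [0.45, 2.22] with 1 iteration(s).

f(x) = x*sin(x) - 1
Initial interval: [0.45, 2.22]

Iteration 1:
  c_1 = (0.450000 + 2.220000)/2 = 1.335000
  f(c_1) = f(1.335000) = 0.298059
  f(a) × f(c) < 0, new interval: [0.450000, 1.335000]

After 1 iteration(s), the approximation is c_1 = 1.335000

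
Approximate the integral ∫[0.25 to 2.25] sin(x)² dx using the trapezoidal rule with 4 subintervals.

f(x) = sin(x)²
a = 0.25, b = 2.25, n = 4
h = (b - a)/n = 0.500000

Trapezoidal rule: (h/2)[f(x₀) + 2f(x₁) + 2f(x₂) + ... + f(xₙ)]

x_0 = 0.2500, f(x_0) = 0.061209, coefficient = 1
x_1 = 0.7500, f(x_1) = 0.464631, coefficient = 2
x_2 = 1.2500, f(x_2) = 0.900572, coefficient = 2
x_3 = 1.7500, f(x_3) = 0.968228, coefficient = 2
x_4 = 2.2500, f(x_4) = 0.605398, coefficient = 1

I ≈ (0.500000/2) × 5.333470 = 1.333367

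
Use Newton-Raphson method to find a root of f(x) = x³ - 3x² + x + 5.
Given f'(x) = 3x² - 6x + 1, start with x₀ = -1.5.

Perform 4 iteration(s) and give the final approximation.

f(x) = x³ - 3x² + x + 5
f'(x) = 3x² - 6x + 1
x₀ = -1.5

Newton-Raphson formula: x_{n+1} = x_n - f(x_n)/f'(x_n)

Iteration 1:
  f(-1.500000) = -6.625000
  f'(-1.500000) = 16.750000
  x_1 = -1.500000 - (-6.625000)/16.750000 = -1.104478
Iteration 2:
  f(-1.104478) = -1.111410
  f'(-1.104478) = 11.286478
  x_2 = -1.104478 - (-1.111410)/11.286478 = -1.006005
Iteration 3:
  f(-1.006005) = -0.060266
  f'(-1.006005) = 10.072167
  x_3 = -1.006005 - (-0.060266)/10.072167 = -1.000022
Iteration 4:
  f(-1.000022) = -0.000215
  f'(-1.000022) = 10.000258
  x_4 = -1.000022 - (-0.000215)/10.000258 = -1.000000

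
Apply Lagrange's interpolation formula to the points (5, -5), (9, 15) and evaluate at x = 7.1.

Lagrange interpolation formula:
P(x) = Σ yᵢ × Lᵢ(x)
where Lᵢ(x) = Π_{j≠i} (x - xⱼ)/(xᵢ - xⱼ)

L_0(7.1) = (7.1 - 9)/(5 - 9) = 0.475000
L_1(7.1) = (7.1 - 5)/(9 - 5) = 0.525000

P(7.1) = (-5)×L_0(7.1) + 15×L_1(7.1)
P(7.1) = 5.500000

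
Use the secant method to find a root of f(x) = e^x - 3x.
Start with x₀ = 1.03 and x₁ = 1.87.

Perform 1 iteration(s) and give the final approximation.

f(x) = e^x - 3x
x₀ = 1.03, x₁ = 1.87

Secant formula: x_{n+1} = x_n - f(x_n)(x_n - x_{n-1})/(f(x_n) - f(x_{n-1}))

Iteration 1:
  f(1.030000) = -0.288934
  f(1.870000) = 0.878296
  x_2 = 1.870000 - 0.878296×(1.870000 - 1.030000)/(0.878296 - (-0.288934))
       = 1.237932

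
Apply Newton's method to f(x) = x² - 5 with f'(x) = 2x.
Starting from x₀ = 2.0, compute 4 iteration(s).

f(x) = x² - 5
f'(x) = 2x
x₀ = 2.0

Newton-Raphson formula: x_{n+1} = x_n - f(x_n)/f'(x_n)

Iteration 1:
  f(2.000000) = -1.000000
  f'(2.000000) = 4.000000
  x_1 = 2.000000 - (-1.000000)/4.000000 = 2.250000
Iteration 2:
  f(2.250000) = 0.062500
  f'(2.250000) = 4.500000
  x_2 = 2.250000 - 0.062500/4.500000 = 2.236111
Iteration 3:
  f(2.236111) = 0.000193
  f'(2.236111) = 4.472222
  x_3 = 2.236111 - 0.000193/4.472222 = 2.236068
Iteration 4:
  f(2.236068) = 0.000000
  f'(2.236068) = 4.472136
  x_4 = 2.236068 - 0.000000/4.472136 = 2.236068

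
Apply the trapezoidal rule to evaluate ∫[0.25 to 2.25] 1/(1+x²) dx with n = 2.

f(x) = 1/(1+x²)
a = 0.25, b = 2.25, n = 2
h = (b - a)/n = 1.000000

Trapezoidal rule: (h/2)[f(x₀) + 2f(x₁) + 2f(x₂) + ... + f(xₙ)]

x_0 = 0.2500, f(x_0) = 0.941176, coefficient = 1
x_1 = 1.2500, f(x_1) = 0.390244, coefficient = 2
x_2 = 2.2500, f(x_2) = 0.164948, coefficient = 1

I ≈ (1.000000/2) × 1.886613 = 0.943306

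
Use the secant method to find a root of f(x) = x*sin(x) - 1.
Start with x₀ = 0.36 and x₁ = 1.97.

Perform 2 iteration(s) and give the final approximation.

f(x) = x*sin(x) - 1
x₀ = 0.36, x₁ = 1.97

Secant formula: x_{n+1} = x_n - f(x_n)(x_n - x_{n-1})/(f(x_n) - f(x_{n-1}))

Iteration 1:
  f(0.360000) = -0.873181
  f(1.970000) = 0.815100
  x_2 = 1.970000 - 0.815100×(1.970000 - 0.360000)/(0.815100 - (-0.873181))
       = 1.192694
Iteration 2:
  f(1.970000) = 0.815100
  f(1.192694) = 0.108450
  x_3 = 1.192694 - 0.108450×(1.192694 - 1.970000)/(0.108450 - 0.815100)
       = 1.073400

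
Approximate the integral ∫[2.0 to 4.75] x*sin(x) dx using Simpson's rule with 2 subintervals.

f(x) = x*sin(x)
a = 2.0, b = 4.75, n = 2
h = (b - a)/n = 1.375000

Simpson's rule: (h/3)[f(x₀) + 4f(x₁) + 2f(x₂) + ... + f(xₙ)]

x_0 = 2.0000, f(x_0) = 1.818595, coefficient = 1
x_1 = 3.3750, f(x_1) = -0.780617, coefficient = 4
x_2 = 4.7500, f(x_2) = -4.746641, coefficient = 1

I ≈ (1.375000/3) × -6.050512 = -2.773151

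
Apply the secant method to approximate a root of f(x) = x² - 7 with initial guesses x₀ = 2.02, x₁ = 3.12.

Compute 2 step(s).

f(x) = x² - 7
x₀ = 2.02, x₁ = 3.12

Secant formula: x_{n+1} = x_n - f(x_n)(x_n - x_{n-1})/(f(x_n) - f(x_{n-1}))

Iteration 1:
  f(2.020000) = -2.919600
  f(3.120000) = 2.734400
  x_2 = 3.120000 - 2.734400×(3.120000 - 2.020000)/(2.734400 - (-2.919600))
       = 2.588016
Iteration 2:
  f(3.120000) = 2.734400
  f(2.588016) = -0.302175
  x_3 = 2.588016 - (-0.302175)×(2.588016 - 3.120000)/(-0.302175 - 2.734400)
       = 2.640954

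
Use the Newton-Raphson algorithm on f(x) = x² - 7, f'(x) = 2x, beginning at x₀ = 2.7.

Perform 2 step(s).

f(x) = x² - 7
f'(x) = 2x
x₀ = 2.7

Newton-Raphson formula: x_{n+1} = x_n - f(x_n)/f'(x_n)

Iteration 1:
  f(2.700000) = 0.290000
  f'(2.700000) = 5.400000
  x_1 = 2.700000 - 0.290000/5.400000 = 2.646296
Iteration 2:
  f(2.646296) = 0.002884
  f'(2.646296) = 5.292593
  x_2 = 2.646296 - 0.002884/5.292593 = 2.645751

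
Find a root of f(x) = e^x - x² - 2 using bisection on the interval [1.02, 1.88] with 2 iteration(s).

f(x) = e^x - x² - 2
Initial interval: [1.02, 1.88]

Iteration 1:
  c_1 = (1.020000 + 1.880000)/2 = 1.450000
  f(c_1) = f(1.450000) = 0.160615
  f(a) × f(c) < 0, new interval: [1.020000, 1.450000]
Iteration 2:
  c_2 = (1.020000 + 1.450000)/2 = 1.235000
  f(c_2) = f(1.235000) = -0.086846
  f(a) × f(c) ≥ 0, new interval: [1.235000, 1.450000]

After 2 iteration(s), the approximation is c_2 = 1.235000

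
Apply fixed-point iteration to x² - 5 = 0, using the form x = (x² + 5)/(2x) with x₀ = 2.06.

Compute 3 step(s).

Equation: x² - 5 = 0
Fixed-point form: x = (x² + 5)/(2x)
x₀ = 2.06

x_1 = g(2.060000) = 2.243592
x_2 = g(2.243592) = 2.236081
x_3 = g(2.236081) = 2.236068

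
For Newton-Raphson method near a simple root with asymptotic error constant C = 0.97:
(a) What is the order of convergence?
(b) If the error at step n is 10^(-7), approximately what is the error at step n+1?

(a) Newton-Raphson has quadratic (order 2) convergence near simple roots.
    This means |e_{n+1}| ≈ C|e_n|².

(b) With |e_n| = 10^(-7) and C = 0.97:
    |e_{n+1}| ≈ 0.97 × (10^(-7))² = 0.97 × 10^(-14)

(a) 2 (quadratic); (b) |e_{n+1}| ≈ 9.700e-15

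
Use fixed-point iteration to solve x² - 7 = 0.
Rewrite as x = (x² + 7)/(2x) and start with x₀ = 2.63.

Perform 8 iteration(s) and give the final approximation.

Equation: x² - 7 = 0
Fixed-point form: x = (x² + 7)/(2x)
x₀ = 2.63

x_1 = g(2.630000) = 2.645798
x_2 = g(2.645798) = 2.645751
x_3 = g(2.645751) = 2.645751
x_4 = g(2.645751) = 2.645751
x_5 = g(2.645751) = 2.645751
x_6 = g(2.645751) = 2.645751
x_7 = g(2.645751) = 2.645751
x_8 = g(2.645751) = 2.645751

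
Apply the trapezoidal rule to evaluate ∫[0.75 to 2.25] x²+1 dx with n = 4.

f(x) = x²+1
a = 0.75, b = 2.25, n = 4
h = (b - a)/n = 0.375000

Trapezoidal rule: (h/2)[f(x₀) + 2f(x₁) + 2f(x₂) + ... + f(xₙ)]

x_0 = 0.7500, f(x_0) = 1.562500, coefficient = 1
x_1 = 1.1250, f(x_1) = 2.265625, coefficient = 2
x_2 = 1.5000, f(x_2) = 3.250000, coefficient = 2
x_3 = 1.8750, f(x_3) = 4.515625, coefficient = 2
x_4 = 2.2500, f(x_4) = 6.062500, coefficient = 1

I ≈ (0.375000/2) × 27.687500 = 5.191406
Exact value: 5.156250
Error: 0.035156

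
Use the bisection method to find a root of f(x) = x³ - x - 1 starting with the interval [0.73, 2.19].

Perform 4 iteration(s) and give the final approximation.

f(x) = x³ - x - 1
Initial interval: [0.73, 2.19]

Iteration 1:
  c_1 = (0.730000 + 2.190000)/2 = 1.460000
  f(c_1) = f(1.460000) = 0.652136
  f(a) × f(c) < 0, new interval: [0.730000, 1.460000]
Iteration 2:
  c_2 = (0.730000 + 1.460000)/2 = 1.095000
  f(c_2) = f(1.095000) = -0.782068
  f(a) × f(c) ≥ 0, new interval: [1.095000, 1.460000]
Iteration 3:
  c_3 = (1.095000 + 1.460000)/2 = 1.277500
  f(c_3) = f(1.277500) = -0.192612
  f(a) × f(c) ≥ 0, new interval: [1.277500, 1.460000]
Iteration 4:
  c_4 = (1.277500 + 1.460000)/2 = 1.368750
  f(c_4) = f(1.368750) = 0.195571
  f(a) × f(c) < 0, new interval: [1.277500, 1.368750]

After 4 iteration(s), the approximation is c_4 = 1.368750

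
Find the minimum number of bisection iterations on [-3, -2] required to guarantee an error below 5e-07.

We need (b-a)/2^n ≤ 5e-07
(-2 - (-3))/2^n ≤ 5e-07
1/2^n ≤ 5e-07
2^n ≥ 2000000
n ≥ log₂(2000000) = 20.93
n ≥ 21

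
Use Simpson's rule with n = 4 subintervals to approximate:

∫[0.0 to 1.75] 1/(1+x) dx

f(x) = 1/(1+x)
a = 0.0, b = 1.75, n = 4
h = (b - a)/n = 0.437500

Simpson's rule: (h/3)[f(x₀) + 4f(x₁) + 2f(x₂) + ... + f(xₙ)]

x_0 = 0.0000, f(x_0) = 1.000000, coefficient = 1
x_1 = 0.4375, f(x_1) = 0.695652, coefficient = 4
x_2 = 0.8750, f(x_2) = 0.533333, coefficient = 2
x_3 = 1.3125, f(x_3) = 0.432432, coefficient = 4
x_4 = 1.7500, f(x_4) = 0.363636, coefficient = 1

I ≈ (0.437500/3) × 6.942641 = 1.012469
Exact value: 1.011601
Error: 0.000868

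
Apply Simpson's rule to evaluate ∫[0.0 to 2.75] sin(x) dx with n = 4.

f(x) = sin(x)
a = 0.0, b = 2.75, n = 4
h = (b - a)/n = 0.687500

Simpson's rule: (h/3)[f(x₀) + 4f(x₁) + 2f(x₂) + ... + f(xₙ)]

x_0 = 0.0000, f(x_0) = 0.000000, coefficient = 1
x_1 = 0.6875, f(x_1) = 0.634607, coefficient = 4
x_2 = 1.3750, f(x_2) = 0.980893, coefficient = 2
x_3 = 2.0625, f(x_3) = 0.881530, coefficient = 4
x_4 = 2.7500, f(x_4) = 0.381661, coefficient = 1

I ≈ (0.687500/3) × 8.407995 = 1.926832
Exact value: 1.924302
Error: 0.002530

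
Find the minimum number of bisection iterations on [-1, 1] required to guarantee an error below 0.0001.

We need (b-a)/2^n ≤ 0.0001
(1 - (-1))/2^n ≤ 0.0001
2/2^n ≤ 0.0001
2^n ≥ 20000
n ≥ log₂(20000) = 14.29
n ≥ 15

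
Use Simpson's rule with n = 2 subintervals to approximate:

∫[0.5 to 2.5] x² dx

f(x) = x²
a = 0.5, b = 2.5, n = 2
h = (b - a)/n = 1.000000

Simpson's rule: (h/3)[f(x₀) + 4f(x₁) + 2f(x₂) + ... + f(xₙ)]

x_0 = 0.5000, f(x_0) = 0.250000, coefficient = 1
x_1 = 1.5000, f(x_1) = 2.250000, coefficient = 4
x_2 = 2.5000, f(x_2) = 6.250000, coefficient = 1

I ≈ (1.000000/3) × 15.500000 = 5.166667
Exact value: 5.166667
Error: 0.000000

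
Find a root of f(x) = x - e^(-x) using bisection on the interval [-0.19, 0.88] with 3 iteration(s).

f(x) = x - e^(-x)
Initial interval: [-0.19, 0.88]

Iteration 1:
  c_1 = (-0.190000 + 0.880000)/2 = 0.345000
  f(c_1) = f(0.345000) = -0.363220
  f(a) × f(c) ≥ 0, new interval: [0.345000, 0.880000]
Iteration 2:
  c_2 = (0.345000 + 0.880000)/2 = 0.612500
  f(c_2) = f(0.612500) = 0.070506
  f(a) × f(c) < 0, new interval: [0.345000, 0.612500]
Iteration 3:
  c_3 = (0.345000 + 0.612500)/2 = 0.478750
  f(c_3) = f(0.478750) = -0.140807
  f(a) × f(c) ≥ 0, new interval: [0.478750, 0.612500]

After 3 iteration(s), the approximation is c_3 = 0.478750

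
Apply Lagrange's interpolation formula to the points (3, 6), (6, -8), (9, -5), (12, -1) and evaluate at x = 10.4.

Lagrange interpolation formula:
P(x) = Σ yᵢ × Lᵢ(x)
where Lᵢ(x) = Π_{j≠i} (x - xⱼ)/(xᵢ - xⱼ)

L_0(10.4) = (10.4 - 6)/(3 - 6) × (10.4 - 9)/(3 - 9) × (10.4 - 12)/(3 - 12) = 0.060840
L_1(10.4) = (10.4 - 3)/(6 - 3) × (10.4 - 9)/(6 - 9) × (10.4 - 12)/(6 - 12) = -0.306963
L_2(10.4) = (10.4 - 3)/(9 - 3) × (10.4 - 6)/(9 - 6) × (10.4 - 12)/(9 - 12) = 0.964741
L_3(10.4) = (10.4 - 3)/(12 - 3) × (10.4 - 6)/(12 - 6) × (10.4 - 9)/(12 - 9) = 0.281383

P(10.4) = 6×L_0(10.4) + (-8)×L_1(10.4) + (-5)×L_2(10.4) + (-1)×L_3(10.4)
P(10.4) = -2.284346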